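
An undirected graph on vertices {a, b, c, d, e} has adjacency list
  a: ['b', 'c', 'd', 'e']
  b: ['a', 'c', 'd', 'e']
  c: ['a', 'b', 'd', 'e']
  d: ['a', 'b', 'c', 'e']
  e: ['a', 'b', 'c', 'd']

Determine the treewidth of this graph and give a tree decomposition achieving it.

Treewidth 4.
One optimal decomposition is:
Bags: B1 = {a, b, c, d, e}
Tree: (single bag)

A single bag containing all 5 vertices is trivially a valid decomposition of width 4. On the other hand G contains the 5-clique {a, b, c, d, e}. A clique must lie in a single bag of any decomposition, so no decomposition can have width below 4. Therefore the treewidth is 4.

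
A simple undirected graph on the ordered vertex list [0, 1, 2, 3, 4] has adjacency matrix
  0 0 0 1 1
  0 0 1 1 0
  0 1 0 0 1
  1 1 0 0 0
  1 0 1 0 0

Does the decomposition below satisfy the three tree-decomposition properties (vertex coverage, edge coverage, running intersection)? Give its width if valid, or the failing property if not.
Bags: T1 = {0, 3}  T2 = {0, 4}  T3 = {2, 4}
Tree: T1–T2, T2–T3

A tree decomposition must satisfy three properties: every vertex lies in some bag; for every edge, both endpoints lie together in some bag; and for every vertex, the bags containing it form a connected subtree. Here vertex 1 appears in no bag, so the decomposition is invalid.

No — vertex 1 appears in no bag.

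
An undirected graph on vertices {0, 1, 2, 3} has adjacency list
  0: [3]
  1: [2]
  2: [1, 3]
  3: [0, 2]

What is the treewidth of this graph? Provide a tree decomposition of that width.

Treewidth 1.
One such decomposition:
Bags: B1 = {0, 3}  B2 = {2, 3}  B3 = {1, 2}
Tree: B1–B2, B2–B3

The largest bag has 2 vertices, giving width 1; this decomposition certifies tw(G) ≤ 1. Since G has at least one edge (e.g. 0–3), it is not an edgeless graph, so tw(G) ≥ 1. The upper and lower bounds meet at 1, so that is the treewidth.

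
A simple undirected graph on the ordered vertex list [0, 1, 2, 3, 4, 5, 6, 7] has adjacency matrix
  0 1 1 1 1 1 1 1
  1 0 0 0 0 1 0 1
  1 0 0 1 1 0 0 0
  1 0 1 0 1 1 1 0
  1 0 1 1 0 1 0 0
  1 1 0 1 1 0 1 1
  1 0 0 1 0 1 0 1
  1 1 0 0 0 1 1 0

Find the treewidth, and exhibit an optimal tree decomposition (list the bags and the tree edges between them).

Each bag holds 4 vertices, so the decomposition has width 3, which upper-bounds the treewidth. For the lower bound, the 4 vertices {0, 2, 3, 4} are pairwise adjacent, and any tree decomposition puts a clique entirely inside one bag — forcing width ≥ 3. The upper and lower bounds meet at 3, so that is the treewidth.

Treewidth 3.
One such decomposition:
Bags: B1 = {0, 3, 5, 6}  B2 = {0, 5, 6, 7}  B3 = {0, 1, 5, 7}  B4 = {0, 3, 4, 5}  B5 = {0, 2, 3, 4}
Tree: B1–B2, B2–B3, B1–B4, B4–B5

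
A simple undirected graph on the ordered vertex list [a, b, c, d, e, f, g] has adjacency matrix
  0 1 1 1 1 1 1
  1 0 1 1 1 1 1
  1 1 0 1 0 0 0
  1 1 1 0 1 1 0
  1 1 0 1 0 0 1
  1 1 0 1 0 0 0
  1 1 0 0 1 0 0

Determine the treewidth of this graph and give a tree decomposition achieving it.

Treewidth 3.
One optimal decomposition is:
Bags: B1 = {a, b, d, e}  B2 = {a, b, e, g}  B3 = {a, b, c, d}  B4 = {a, b, d, f}
Tree: B1–B2, B1–B3, B1–B4

The largest bag has 4 vertices, giving width 3; this decomposition certifies tw(G) ≤ 3. On the other hand G contains the 4-clique {a, b, d, e}. A clique must lie in a single bag of any decomposition, so no decomposition can have width below 3. The upper and lower bounds meet at 3, so that is the treewidth.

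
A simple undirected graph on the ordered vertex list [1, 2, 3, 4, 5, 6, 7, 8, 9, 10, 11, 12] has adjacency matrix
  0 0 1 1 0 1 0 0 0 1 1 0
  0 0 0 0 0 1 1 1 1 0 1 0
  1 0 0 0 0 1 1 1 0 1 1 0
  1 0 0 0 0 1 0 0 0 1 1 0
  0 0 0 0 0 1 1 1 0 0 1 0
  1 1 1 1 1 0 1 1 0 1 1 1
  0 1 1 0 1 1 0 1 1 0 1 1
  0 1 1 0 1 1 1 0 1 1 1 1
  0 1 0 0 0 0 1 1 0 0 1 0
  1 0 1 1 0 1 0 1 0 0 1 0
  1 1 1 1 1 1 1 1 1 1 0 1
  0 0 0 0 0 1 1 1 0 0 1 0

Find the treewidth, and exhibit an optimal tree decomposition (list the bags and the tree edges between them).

The largest bag has 5 vertices, giving width 4; this decomposition certifies tw(G) ≤ 4. For the lower bound, the 5 vertices {2, 7, 8, 9, 11} are pairwise adjacent, and any tree decomposition puts a clique entirely inside one bag — forcing width ≥ 4. Combining the bounds, tw(G) = 4.

Treewidth 4.
One optimal decomposition is:
Bags: B1 = {5, 6, 7, 8, 11}  B2 = {3, 6, 7, 8, 11}  B3 = {3, 6, 8, 10, 11}  B4 = {2, 6, 7, 8, 11}  B5 = {2, 7, 8, 9, 11}  B6 = {1, 3, 6, 10, 11}  B7 = {1, 4, 6, 10, 11}  B8 = {6, 7, 8, 11, 12}
Tree: B1–B2, B2–B3, B1–B4, B4–B5, B3–B6, B6–B7, B4–B8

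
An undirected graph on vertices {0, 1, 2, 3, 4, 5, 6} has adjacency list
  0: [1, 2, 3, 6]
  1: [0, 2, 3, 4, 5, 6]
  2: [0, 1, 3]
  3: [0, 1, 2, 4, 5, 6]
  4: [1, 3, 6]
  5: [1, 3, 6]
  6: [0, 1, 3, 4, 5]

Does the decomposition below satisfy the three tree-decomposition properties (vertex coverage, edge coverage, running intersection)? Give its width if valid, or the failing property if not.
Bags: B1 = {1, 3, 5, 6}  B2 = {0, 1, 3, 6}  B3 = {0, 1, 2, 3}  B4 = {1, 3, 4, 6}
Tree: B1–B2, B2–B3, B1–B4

Yes; width 3.

Vertex coverage: the bags together contain {0, 1, 2, 3, 4, 5, 6}, the full vertex set. Edge coverage: each edge of G has both endpoints in at least one bag. Running intersection: for every vertex, the bags containing it form a connected subtree. All three properties hold, so this is a valid tree decomposition of width max|bag| − 1 = 3, and hence tw(G) ≤ 3.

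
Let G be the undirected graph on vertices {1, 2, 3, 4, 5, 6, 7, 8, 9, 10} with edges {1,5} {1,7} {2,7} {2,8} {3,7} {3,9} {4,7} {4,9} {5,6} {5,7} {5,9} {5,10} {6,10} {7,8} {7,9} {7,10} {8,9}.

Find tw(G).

A width-2 tree decomposition is:
Bags: B1 = {4, 7, 9}  B2 = {5, 7, 9}  B3 = {5, 7, 10}  B4 = {7, 8, 9}  B5 = {3, 7, 9}  B6 = {1, 5, 7}  B7 = {2, 7, 8}  B8 = {5, 6, 10}
Tree: B1–B2, B2–B3, B2–B4, B2–B5, B2–B6, B4–B7, B3–B8
The largest bag has 3 vertices, giving width 2; this decomposition certifies tw(G) ≤ 2. On the other hand G contains the 3-clique {5, 6, 10}. A clique must lie in a single bag of any decomposition, so no decomposition can have width below 2. Therefore the treewidth is 2.

2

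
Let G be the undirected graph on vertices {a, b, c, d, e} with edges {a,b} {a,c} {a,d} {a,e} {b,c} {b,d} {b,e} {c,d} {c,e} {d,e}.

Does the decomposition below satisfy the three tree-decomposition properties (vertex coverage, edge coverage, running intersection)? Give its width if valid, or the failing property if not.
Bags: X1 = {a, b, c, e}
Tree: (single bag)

A tree decomposition must satisfy three properties: every vertex lies in some bag; for every edge, both endpoints lie together in some bag; and for every vertex, the bags containing it form a connected subtree. Here vertex d appears in no bag, so the decomposition is invalid.

No — vertex d appears in no bag.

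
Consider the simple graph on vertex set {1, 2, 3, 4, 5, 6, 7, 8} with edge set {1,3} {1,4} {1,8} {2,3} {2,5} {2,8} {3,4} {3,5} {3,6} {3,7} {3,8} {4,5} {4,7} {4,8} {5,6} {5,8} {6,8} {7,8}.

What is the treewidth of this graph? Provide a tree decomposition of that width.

Every bag has size at most 4, so the width is 4 − 1 = 3 and tw(G) ≤ 3. For the lower bound, the 4 vertices {2, 3, 5, 8} are pairwise adjacent, and any tree decomposition puts a clique entirely inside one bag — forcing width ≥ 3. The upper and lower bounds meet at 3, so that is the treewidth.

Treewidth 3.
Bags: B1 = {2, 3, 5, 8}  B2 = {3, 4, 5, 8}  B3 = {3, 5, 6, 8}  B4 = {3, 4, 7, 8}  B5 = {1, 3, 4, 8}
Tree: B1–B2, B2–B3, B2–B4, B4–B5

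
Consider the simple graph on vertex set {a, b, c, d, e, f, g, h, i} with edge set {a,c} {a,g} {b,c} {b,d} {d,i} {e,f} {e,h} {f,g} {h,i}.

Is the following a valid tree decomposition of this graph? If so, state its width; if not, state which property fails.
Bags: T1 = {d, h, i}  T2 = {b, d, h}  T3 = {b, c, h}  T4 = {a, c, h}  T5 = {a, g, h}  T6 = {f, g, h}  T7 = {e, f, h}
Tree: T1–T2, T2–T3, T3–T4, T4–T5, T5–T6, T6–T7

Every vertex of G appears in some bag (union = {a, b, c, d, e, f, g, h, i}); every edge is covered by a bag; and for each vertex v the set of bags containing v is connected in the bag tree. The decomposition is therefore valid. The largest bag has 3 vertices, so the width is 2.

Yes; width 2.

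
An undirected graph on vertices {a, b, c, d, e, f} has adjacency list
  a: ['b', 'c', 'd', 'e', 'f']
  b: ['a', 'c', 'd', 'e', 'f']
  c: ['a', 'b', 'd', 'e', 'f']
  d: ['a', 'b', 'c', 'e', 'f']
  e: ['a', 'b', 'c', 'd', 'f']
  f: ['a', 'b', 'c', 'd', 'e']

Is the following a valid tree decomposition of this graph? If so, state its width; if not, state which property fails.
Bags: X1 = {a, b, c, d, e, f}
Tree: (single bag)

Yes; width 5.

Every vertex of G appears in some bag (union = {a, b, c, d, e, f}); every edge is covered by a bag; and for each vertex v the set of bags containing v is connected in the bag tree. The decomposition is therefore valid. The largest bag has 6 vertices, so the width is 5.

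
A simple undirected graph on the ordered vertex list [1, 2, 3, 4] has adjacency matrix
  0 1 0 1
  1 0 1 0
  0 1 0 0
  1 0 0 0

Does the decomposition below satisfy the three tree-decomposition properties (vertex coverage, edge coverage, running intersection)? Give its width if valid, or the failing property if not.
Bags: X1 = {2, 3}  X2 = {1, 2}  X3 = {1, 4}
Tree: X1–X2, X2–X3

Checking the three conditions: (i) the bags cover all of {1, 2, 3, 4}; (ii) for each edge, some bag contains both endpoints; (iii) the bags containing any fixed vertex form a subtree. All hold, so the decomposition is valid with width 2 − 1 = 1.

Yes; width 1.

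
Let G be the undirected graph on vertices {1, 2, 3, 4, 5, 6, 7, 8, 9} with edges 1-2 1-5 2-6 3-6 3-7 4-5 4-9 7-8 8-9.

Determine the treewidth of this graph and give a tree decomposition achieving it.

Each bag holds 3 vertices, so the decomposition has width 2, which upper-bounds the treewidth. Since 9–8–7–3–6–2–1–5–4–9 is a cycle in G, G is not acyclic. Forests are exactly the graphs of treewidth ≤ 1, so tw(G) ≥ 2. The upper and lower bounds meet at 2, so that is the treewidth.

Treewidth 2.
One such decomposition:
Bags: B1 = {7, 8, 9}  B2 = {3, 7, 9}  B3 = {3, 6, 9}  B4 = {2, 6, 9}  B5 = {1, 2, 9}  B6 = {1, 5, 9}  B7 = {4, 5, 9}
Tree: B1–B2, B2–B3, B3–B4, B4–B5, B5–B6, B6–B7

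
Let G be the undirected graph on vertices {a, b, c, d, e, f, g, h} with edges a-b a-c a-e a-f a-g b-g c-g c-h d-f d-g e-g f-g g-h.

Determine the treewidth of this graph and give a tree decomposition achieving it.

Treewidth 2.
One optimal decomposition is:
Bags: B1 = {a, c, g}  B2 = {c, g, h}  B3 = {a, f, g}  B4 = {d, f, g}  B5 = {a, e, g}  B6 = {a, b, g}
Tree: B1–B2, B1–B3, B3–B4, B3–B5, B5–B6

Every bag has size at most 3, so the width is 3 − 1 = 2 and tw(G) ≤ 2. Conversely, {d, f, g} is a clique of size 3, and the vertices of any clique must share a bag in every tree decomposition; so some bag has ≥ 3 vertices and tw(G) ≥ 2. Combining the bounds, tw(G) = 2.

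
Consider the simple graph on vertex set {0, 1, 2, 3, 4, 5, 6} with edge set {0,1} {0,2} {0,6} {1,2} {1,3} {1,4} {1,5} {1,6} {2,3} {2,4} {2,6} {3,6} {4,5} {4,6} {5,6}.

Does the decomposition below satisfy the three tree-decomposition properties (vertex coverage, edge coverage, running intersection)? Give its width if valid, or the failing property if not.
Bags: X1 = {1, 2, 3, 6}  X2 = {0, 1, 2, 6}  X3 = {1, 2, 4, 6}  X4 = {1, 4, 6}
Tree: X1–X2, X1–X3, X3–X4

No — vertex 5 appears in no bag.

A tree decomposition must satisfy three properties: every vertex lies in some bag; for every edge, both endpoints lie together in some bag; and for every vertex, the bags containing it form a connected subtree. Here vertex 5 appears in no bag, so the decomposition is invalid.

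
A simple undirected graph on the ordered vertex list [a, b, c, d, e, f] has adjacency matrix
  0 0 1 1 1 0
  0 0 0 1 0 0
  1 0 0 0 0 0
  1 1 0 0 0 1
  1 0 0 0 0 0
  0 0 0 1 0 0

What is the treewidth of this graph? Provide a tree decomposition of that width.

Every bag has size at most 2, so the width is 2 − 1 = 1 and tw(G) ≤ 1. G has an edge, so its treewidth is at least 1. The upper and lower bounds meet at 1, so that is the treewidth.

Treewidth 1.
One such decomposition:
Bags: B1 = {a, d}  B2 = {a, e}  B3 = {b, d}  B4 = {d, f}  B5 = {a, c}
Tree: B1–B2, B1–B3, B3–B4, B2–B5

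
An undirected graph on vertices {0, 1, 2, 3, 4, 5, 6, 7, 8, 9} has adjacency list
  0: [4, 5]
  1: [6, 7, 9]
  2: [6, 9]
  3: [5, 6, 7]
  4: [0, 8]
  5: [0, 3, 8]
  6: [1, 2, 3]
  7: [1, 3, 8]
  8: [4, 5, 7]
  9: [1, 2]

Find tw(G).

A width-2 tree decomposition is:
Bags: B1 = {1, 2, 9}  B2 = {1, 2, 6}  B3 = {1, 6, 7}  B4 = {3, 6, 7}  B5 = {3, 7, 8}  B6 = {3, 5, 8}  B7 = {4, 5, 8}  B8 = {0, 4, 5}
Tree: B1–B2, B2–B3, B3–B4, B4–B5, B5–B6, B6–B7, B7–B8
Every bag has size at most 3, so the width is 3 − 1 = 2 and tw(G) ≤ 2. Since 9–2–6–1–9 is a cycle in G, G is not acyclic. Forests are exactly the graphs of treewidth ≤ 1, so tw(G) ≥ 2. The upper and lower bounds meet at 2, so that is the treewidth.

2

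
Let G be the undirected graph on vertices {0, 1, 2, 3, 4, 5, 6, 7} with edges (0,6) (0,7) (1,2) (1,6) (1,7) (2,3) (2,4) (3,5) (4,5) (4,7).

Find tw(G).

2

A width-2 tree decomposition is:
Bags: B1 = {3, 4, 5}  B2 = {2, 3, 4}  B3 = {2, 4, 7}  B4 = {1, 2, 7}  B5 = {0, 1, 7}  B6 = {0, 1, 6}
Tree: B1–B2, B2–B3, B3–B4, B4–B5, B5–B6
Each bag holds 3 vertices, so the decomposition has width 2, which upper-bounds the treewidth. The edges 5–3–2–4–5 form a cycle, so G is not a tree and its treewidth is at least 2. Therefore the treewidth is 2.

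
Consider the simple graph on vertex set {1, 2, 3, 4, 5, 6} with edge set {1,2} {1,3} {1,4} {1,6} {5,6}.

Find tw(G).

A width-1 tree decomposition is:
Bags: B1 = {1, 4}  B2 = {1, 6}  B3 = {5, 6}  B4 = {1, 3}  B5 = {1, 2}
Tree: B1–B2, B2–B3, B2–B4, B4–B5
The largest bag has 2 vertices, giving width 1; this decomposition certifies tw(G) ≤ 1. Since G has at least one edge (e.g. 1–4), it is not an edgeless graph, so tw(G) ≥ 1. Hence tw(G) = 1 exactly.

1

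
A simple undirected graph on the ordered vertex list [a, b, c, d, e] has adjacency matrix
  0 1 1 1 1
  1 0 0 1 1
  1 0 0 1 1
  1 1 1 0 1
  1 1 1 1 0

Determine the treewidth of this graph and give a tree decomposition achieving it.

The largest bag has 4 vertices, giving width 3; this decomposition certifies tw(G) ≤ 3. On the other hand G contains the 4-clique {a, c, d, e}. A clique must lie in a single bag of any decomposition, so no decomposition can have width below 3. The upper and lower bounds meet at 3, so that is the treewidth.

Treewidth 3.
One optimal decomposition is:
Bags: B1 = {a, c, d, e}  B2 = {a, b, d, e}
Tree: B1–B2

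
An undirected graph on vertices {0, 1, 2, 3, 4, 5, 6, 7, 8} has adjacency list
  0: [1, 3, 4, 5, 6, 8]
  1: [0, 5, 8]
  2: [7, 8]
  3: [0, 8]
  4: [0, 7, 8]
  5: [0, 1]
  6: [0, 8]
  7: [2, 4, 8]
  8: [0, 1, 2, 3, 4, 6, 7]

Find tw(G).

2

A width-2 tree decomposition is:
Bags: B1 = {0, 1, 8}  B2 = {0, 4, 8}  B3 = {4, 7, 8}  B4 = {0, 3, 8}  B5 = {2, 7, 8}  B6 = {0, 6, 8}  B7 = {0, 1, 5}
Tree: B1–B2, B2–B3, B2–B4, B3–B5, B2–B6, B1–B7
Every bag has size at most 3, so the width is 3 − 1 = 2 and tw(G) ≤ 2. For the lower bound, the 3 vertices {0, 1, 8} are pairwise adjacent, and any tree decomposition puts a clique entirely inside one bag — forcing width ≥ 2. Therefore the treewidth is 2.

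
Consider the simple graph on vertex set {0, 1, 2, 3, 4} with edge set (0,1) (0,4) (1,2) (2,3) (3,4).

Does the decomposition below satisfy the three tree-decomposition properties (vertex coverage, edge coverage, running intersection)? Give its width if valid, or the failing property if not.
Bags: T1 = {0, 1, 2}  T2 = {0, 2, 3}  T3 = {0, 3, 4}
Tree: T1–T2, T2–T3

Checking the three conditions: (i) the bags cover all of {0, 1, 2, 3, 4}; (ii) for each edge, some bag contains both endpoints; (iii) the bags containing any fixed vertex form a subtree. All hold, so the decomposition is valid with width 3 − 1 = 2.

Yes; width 2.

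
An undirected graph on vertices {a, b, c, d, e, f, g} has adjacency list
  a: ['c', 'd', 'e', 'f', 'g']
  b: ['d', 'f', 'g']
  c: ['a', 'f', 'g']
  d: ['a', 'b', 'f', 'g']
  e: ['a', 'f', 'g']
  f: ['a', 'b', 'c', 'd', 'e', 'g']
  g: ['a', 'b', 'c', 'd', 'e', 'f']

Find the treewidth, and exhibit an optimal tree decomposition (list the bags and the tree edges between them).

Every bag has size at most 4, so the width is 4 − 1 = 3 and tw(G) ≤ 3. Conversely, {a, d, f, g} is a clique of size 4, and the vertices of any clique must share a bag in every tree decomposition; so some bag has ≥ 4 vertices and tw(G) ≥ 3. Hence tw(G) = 3 exactly.

Treewidth 3.
Bags: B1 = {a, d, f, g}  B2 = {a, e, f, g}  B3 = {b, d, f, g}  B4 = {a, c, f, g}
Tree: B1–B2, B1–B3, B2–B4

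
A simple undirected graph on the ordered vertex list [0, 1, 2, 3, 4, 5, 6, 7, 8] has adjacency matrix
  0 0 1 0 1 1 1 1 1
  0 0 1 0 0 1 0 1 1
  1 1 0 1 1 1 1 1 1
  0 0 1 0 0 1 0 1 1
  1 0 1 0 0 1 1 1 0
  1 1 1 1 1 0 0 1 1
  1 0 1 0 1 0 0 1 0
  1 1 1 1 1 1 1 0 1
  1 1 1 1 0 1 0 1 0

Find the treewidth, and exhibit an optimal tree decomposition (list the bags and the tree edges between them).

Every bag has size at most 5, so the width is 5 − 1 = 4 and tw(G) ≤ 4. For the lower bound, the 5 vertices {0, 2, 5, 7, 8} are pairwise adjacent, and any tree decomposition puts a clique entirely inside one bag — forcing width ≥ 4. Combining the bounds, tw(G) = 4.

Treewidth 4.
One such decomposition:
Bags: B1 = {0, 2, 5, 7, 8}  B2 = {2, 3, 5, 7, 8}  B3 = {0, 2, 4, 5, 7}  B4 = {0, 2, 4, 6, 7}  B5 = {1, 2, 5, 7, 8}
Tree: B1–B2, B1–B3, B3–B4, B1–B5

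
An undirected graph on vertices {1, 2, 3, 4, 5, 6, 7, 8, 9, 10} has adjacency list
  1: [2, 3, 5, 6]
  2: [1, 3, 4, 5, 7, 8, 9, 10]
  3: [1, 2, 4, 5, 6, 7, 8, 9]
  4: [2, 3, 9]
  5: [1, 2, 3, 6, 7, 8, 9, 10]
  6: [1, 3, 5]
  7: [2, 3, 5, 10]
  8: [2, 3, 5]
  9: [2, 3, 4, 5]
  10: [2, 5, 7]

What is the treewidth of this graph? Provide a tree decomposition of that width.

Each bag holds 4 vertices, so the decomposition has width 3, which upper-bounds the treewidth. On the other hand G contains the 4-clique {2, 5, 7, 10}. A clique must lie in a single bag of any decomposition, so no decomposition can have width below 3. Hence tw(G) = 3 exactly.

Treewidth 3.
Bags: B1 = {2, 5, 7, 10}  B2 = {2, 3, 5, 7}  B3 = {2, 3, 5, 9}  B4 = {1, 2, 3, 5}  B5 = {1, 3, 5, 6}  B6 = {2, 3, 4, 9}  B7 = {2, 3, 5, 8}
Tree: B1–B2, B2–B3, B2–B4, B4–B5, B3–B6, B3–B7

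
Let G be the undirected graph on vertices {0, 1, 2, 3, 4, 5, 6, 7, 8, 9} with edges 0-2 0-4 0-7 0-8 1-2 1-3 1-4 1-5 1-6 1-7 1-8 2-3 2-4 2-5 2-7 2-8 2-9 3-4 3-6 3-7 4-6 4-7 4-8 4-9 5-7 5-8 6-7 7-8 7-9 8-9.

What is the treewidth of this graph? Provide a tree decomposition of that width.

The largest bag has 5 vertices, giving width 4; this decomposition certifies tw(G) ≤ 4. Conversely, {0, 2, 4, 7, 8} is a clique of size 5, and the vertices of any clique must share a bag in every tree decomposition; so some bag has ≥ 5 vertices and tw(G) ≥ 4. The upper and lower bounds meet at 4, so that is the treewidth.

Treewidth 4.
Bags: B1 = {1, 2, 4, 7, 8}  B2 = {1, 2, 3, 4, 7}  B3 = {1, 3, 4, 6, 7}  B4 = {0, 2, 4, 7, 8}  B5 = {1, 2, 5, 7, 8}  B6 = {2, 4, 7, 8, 9}
Tree: B1–B2, B2–B3, B1–B4, B1–B5, B4–B6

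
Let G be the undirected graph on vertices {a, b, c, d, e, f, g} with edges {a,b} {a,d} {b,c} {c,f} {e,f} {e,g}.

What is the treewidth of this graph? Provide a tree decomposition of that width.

Treewidth 1.
One such decomposition:
Bags: B1 = {e, g}  B2 = {e, f}  B3 = {c, f}  B4 = {b, c}  B5 = {a, b}  B6 = {a, d}
Tree: B1–B2, B2–B3, B3–B4, B4–B5, B5–B6

Each bag holds 2 vertices, so the decomposition has width 1, which upper-bounds the treewidth. Any graph with an edge has treewidth ≥ 1, and G has the edge g–e. Combining the bounds, tw(G) = 1.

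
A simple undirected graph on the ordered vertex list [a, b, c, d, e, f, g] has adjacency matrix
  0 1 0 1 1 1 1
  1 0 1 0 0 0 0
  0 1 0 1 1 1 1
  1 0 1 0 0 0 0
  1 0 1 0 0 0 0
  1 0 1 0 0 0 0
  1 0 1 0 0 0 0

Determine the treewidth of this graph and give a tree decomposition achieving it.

The largest bag has 3 vertices, giving width 2; this decomposition certifies tw(G) ≤ 2. For the lower bound, G contains the cycle c–b–a–f–c, so G is not a forest; only forests have treewidth ≤ 1, hence tw(G) ≥ 2. Hence tw(G) = 2 exactly.

Treewidth 2.
One such decomposition:
Bags: B1 = {a, b, c}  B2 = {a, c, f}  B3 = {a, c, e}  B4 = {a, c, g}  B5 = {a, c, d}
Tree: B1–B2, B2–B3, B3–B4, B4–B5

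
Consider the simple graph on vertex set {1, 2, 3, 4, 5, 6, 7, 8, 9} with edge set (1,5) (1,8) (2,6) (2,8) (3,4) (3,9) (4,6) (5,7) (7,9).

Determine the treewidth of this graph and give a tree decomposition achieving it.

Treewidth 2.
One such decomposition:
Bags: B1 = {3, 7, 9}  B2 = {3, 4, 7}  B3 = {4, 6, 7}  B4 = {2, 6, 7}  B5 = {2, 7, 8}  B6 = {1, 7, 8}  B7 = {1, 5, 7}
Tree: B1–B2, B2–B3, B3–B4, B4–B5, B5–B6, B6–B7

Every bag has size at most 3, so the width is 3 − 1 = 2 and tw(G) ≤ 2. Since 7–9–3–4–6–2–8–1–5–7 is a cycle in G, G is not acyclic. Forests are exactly the graphs of treewidth ≤ 1, so tw(G) ≥ 2. Combining the bounds, tw(G) = 2.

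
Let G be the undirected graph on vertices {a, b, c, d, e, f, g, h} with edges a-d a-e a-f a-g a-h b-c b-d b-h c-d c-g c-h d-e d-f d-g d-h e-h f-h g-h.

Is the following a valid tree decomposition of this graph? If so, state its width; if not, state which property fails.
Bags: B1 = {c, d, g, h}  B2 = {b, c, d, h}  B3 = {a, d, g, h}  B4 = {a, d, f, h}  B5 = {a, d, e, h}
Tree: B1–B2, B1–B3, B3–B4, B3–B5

Every vertex of G appears in some bag (union = {a, b, c, d, e, f, g, h}); every edge is covered by a bag; and for each vertex v the set of bags containing v is connected in the bag tree. The decomposition is therefore valid. The largest bag has 4 vertices, so the width is 3.

Yes; width 3.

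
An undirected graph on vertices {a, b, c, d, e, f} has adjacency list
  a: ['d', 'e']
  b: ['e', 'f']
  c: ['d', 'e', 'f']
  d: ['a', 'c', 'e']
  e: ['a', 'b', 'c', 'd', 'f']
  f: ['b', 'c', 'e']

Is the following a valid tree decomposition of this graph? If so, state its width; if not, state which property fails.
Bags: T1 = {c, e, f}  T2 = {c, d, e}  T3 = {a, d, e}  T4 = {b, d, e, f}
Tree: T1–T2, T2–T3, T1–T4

No — bags containing vertex d are not connected in the tree.

A tree decomposition must satisfy three properties: every vertex lies in some bag; for every edge, both endpoints lie together in some bag; and for every vertex, the bags containing it form a connected subtree. Here bags containing vertex d are not connected in the tree, so the decomposition is invalid.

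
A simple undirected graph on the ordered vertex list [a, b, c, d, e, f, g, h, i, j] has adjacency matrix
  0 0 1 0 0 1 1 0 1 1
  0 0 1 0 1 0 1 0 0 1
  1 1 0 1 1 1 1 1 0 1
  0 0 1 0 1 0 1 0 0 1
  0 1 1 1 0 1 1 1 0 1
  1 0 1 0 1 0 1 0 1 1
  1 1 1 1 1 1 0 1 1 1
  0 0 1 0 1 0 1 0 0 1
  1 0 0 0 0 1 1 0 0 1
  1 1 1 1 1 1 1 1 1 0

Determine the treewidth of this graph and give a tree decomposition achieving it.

Treewidth 4.
Bags: B1 = {b, c, e, g, j}  B2 = {c, e, f, g, j}  B3 = {c, d, e, g, j}  B4 = {a, c, f, g, j}  B5 = {c, e, g, h, j}  B6 = {a, f, g, i, j}
Tree: B1–B2, B2–B3, B2–B4, B3–B5, B4–B6

Each bag holds 5 vertices, so the decomposition has width 4, which upper-bounds the treewidth. Conversely, {c, d, e, g, j} is a clique of size 5, and the vertices of any clique must share a bag in every tree decomposition; so some bag has ≥ 5 vertices and tw(G) ≥ 4. Combining the bounds, tw(G) = 4.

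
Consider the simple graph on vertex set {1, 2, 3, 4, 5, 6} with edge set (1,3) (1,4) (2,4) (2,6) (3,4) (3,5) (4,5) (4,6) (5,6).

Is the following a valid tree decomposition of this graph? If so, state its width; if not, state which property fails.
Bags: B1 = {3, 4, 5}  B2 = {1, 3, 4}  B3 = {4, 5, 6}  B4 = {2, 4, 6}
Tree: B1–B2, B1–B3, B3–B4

Yes; width 2.

Checking the three conditions: (i) the bags cover all of {1, 2, 3, 4, 5, 6}; (ii) for each edge, some bag contains both endpoints; (iii) the bags containing any fixed vertex form a subtree. All hold, so the decomposition is valid with width 3 − 1 = 2.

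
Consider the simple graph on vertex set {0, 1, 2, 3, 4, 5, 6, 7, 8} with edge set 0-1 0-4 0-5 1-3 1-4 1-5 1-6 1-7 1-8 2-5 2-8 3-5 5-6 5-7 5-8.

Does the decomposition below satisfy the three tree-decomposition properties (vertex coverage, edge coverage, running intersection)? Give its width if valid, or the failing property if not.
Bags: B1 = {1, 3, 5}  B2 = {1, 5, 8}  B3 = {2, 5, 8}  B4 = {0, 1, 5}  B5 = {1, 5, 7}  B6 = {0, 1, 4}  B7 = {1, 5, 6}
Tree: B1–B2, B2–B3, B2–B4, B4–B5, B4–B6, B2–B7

Checking the three conditions: (i) the bags cover all of {0, 1, 2, 3, 4, 5, 6, 7, 8}; (ii) for each edge, some bag contains both endpoints; (iii) the bags containing any fixed vertex form a subtree. All hold, so the decomposition is valid with width 3 − 1 = 2.

Yes; width 2.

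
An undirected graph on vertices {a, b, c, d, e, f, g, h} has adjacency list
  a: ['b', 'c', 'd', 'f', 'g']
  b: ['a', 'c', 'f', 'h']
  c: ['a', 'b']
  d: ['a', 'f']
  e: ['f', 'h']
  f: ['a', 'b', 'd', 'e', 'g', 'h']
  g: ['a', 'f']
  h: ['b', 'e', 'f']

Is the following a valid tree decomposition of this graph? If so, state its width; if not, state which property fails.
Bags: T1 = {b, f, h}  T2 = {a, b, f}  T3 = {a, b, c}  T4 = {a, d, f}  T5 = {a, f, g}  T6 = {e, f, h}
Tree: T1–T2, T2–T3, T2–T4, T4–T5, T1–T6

Yes; width 2.

Vertex coverage: the bags together contain {a, b, c, d, e, f, g, h}, the full vertex set. Edge coverage: each edge of G has both endpoints in at least one bag. Running intersection: for every vertex, the bags containing it form a connected subtree. All three properties hold, so this is a valid tree decomposition of width max|bag| − 1 = 2, and hence tw(G) ≤ 2.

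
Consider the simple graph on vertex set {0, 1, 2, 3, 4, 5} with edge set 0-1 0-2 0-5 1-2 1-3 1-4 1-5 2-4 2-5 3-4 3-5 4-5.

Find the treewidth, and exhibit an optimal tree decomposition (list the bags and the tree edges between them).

Treewidth 3.
One such decomposition:
Bags: B1 = {1, 2, 4, 5}  B2 = {0, 1, 2, 5}  B3 = {1, 3, 4, 5}
Tree: B1–B2, B1–B3

The largest bag has 4 vertices, giving width 3; this decomposition certifies tw(G) ≤ 3. Conversely, {0, 1, 2, 5} is a clique of size 4, and the vertices of any clique must share a bag in every tree decomposition; so some bag has ≥ 4 vertices and tw(G) ≥ 3. Combining the bounds, tw(G) = 3.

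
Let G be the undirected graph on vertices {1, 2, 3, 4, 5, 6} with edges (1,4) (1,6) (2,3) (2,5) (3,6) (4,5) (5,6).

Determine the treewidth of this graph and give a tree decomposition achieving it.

Each bag holds 3 vertices, so the decomposition has width 2, which upper-bounds the treewidth. Since 3–2–5–6–3 is a cycle in G, G is not acyclic. Forests are exactly the graphs of treewidth ≤ 1, so tw(G) ≥ 2. The upper and lower bounds meet at 2, so that is the treewidth.

Treewidth 2.
Bags: B1 = {2, 3, 6}  B2 = {2, 5, 6}  B3 = {1, 5, 6}  B4 = {1, 4, 5}
Tree: B1–B2, B2–B3, B3–B4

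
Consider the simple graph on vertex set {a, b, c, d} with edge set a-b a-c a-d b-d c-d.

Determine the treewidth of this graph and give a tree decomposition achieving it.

Each bag holds 3 vertices, so the decomposition has width 2, which upper-bounds the treewidth. Conversely, {a, c, d} is a clique of size 3, and the vertices of any clique must share a bag in every tree decomposition; so some bag has ≥ 3 vertices and tw(G) ≥ 2. Therefore the treewidth is 2.

Treewidth 2.
Bags: B1 = {a, b, d}  B2 = {a, c, d}
Tree: B1–B2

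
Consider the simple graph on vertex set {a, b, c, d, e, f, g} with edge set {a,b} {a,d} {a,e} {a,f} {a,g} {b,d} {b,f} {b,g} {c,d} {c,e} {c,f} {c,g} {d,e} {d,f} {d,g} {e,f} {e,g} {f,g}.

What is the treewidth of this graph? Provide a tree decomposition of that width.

Every bag has size at most 5, so the width is 5 − 1 = 4 and tw(G) ≤ 4. Conversely, {c, d, e, f, g} is a clique of size 5, and the vertices of any clique must share a bag in every tree decomposition; so some bag has ≥ 5 vertices and tw(G) ≥ 4. Therefore the treewidth is 4.

Treewidth 4.
One such decomposition:
Bags: B1 = {a, d, e, f, g}  B2 = {a, b, d, f, g}  B3 = {c, d, e, f, g}
Tree: B1–B2, B1–B3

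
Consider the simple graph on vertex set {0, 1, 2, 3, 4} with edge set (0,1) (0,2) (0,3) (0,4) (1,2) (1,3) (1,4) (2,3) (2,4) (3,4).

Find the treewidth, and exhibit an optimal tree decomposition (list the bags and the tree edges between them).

Treewidth 4.
One such decomposition:
Bags: B1 = {0, 1, 2, 3, 4}
Tree: (single bag)

A single bag containing all 5 vertices is trivially a valid decomposition of width 4. For the lower bound, the 5 vertices {0, 1, 2, 3, 4} are pairwise adjacent, and any tree decomposition puts a clique entirely inside one bag — forcing width ≥ 4. The upper and lower bounds meet at 4, so that is the treewidth.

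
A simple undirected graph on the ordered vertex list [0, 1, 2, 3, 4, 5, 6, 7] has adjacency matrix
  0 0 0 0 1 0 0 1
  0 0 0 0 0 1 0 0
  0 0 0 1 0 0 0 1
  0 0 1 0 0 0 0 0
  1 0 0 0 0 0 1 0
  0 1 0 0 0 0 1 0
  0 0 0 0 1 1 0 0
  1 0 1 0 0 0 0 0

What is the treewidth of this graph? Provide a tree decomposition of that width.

Treewidth 1.
One optimal decomposition is:
Bags: B1 = {2, 3}  B2 = {2, 7}  B3 = {0, 7}  B4 = {0, 4}  B5 = {4, 6}  B6 = {5, 6}  B7 = {1, 5}
Tree: B1–B2, B2–B3, B3–B4, B4–B5, B5–B6, B6–B7

Each bag holds 2 vertices, so the decomposition has width 1, which upper-bounds the treewidth. G has an edge, so its treewidth is at least 1. Combining the bounds, tw(G) = 1.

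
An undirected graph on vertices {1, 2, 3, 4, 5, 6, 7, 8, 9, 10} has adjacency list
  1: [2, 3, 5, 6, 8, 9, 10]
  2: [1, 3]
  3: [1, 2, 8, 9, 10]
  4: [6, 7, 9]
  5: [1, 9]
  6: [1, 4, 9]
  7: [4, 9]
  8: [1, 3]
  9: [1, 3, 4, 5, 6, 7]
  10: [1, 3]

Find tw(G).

2

A width-2 tree decomposition is:
Bags: B1 = {4, 6, 9}  B2 = {4, 7, 9}  B3 = {1, 6, 9}  B4 = {1, 3, 9}  B5 = {1, 5, 9}  B6 = {1, 3, 8}  B7 = {1, 3, 10}  B8 = {1, 2, 3}
Tree: B1–B2, B1–B3, B3–B4, B4–B5, B4–B6, B6–B7, B6–B8
Every bag has size at most 3, so the width is 3 − 1 = 2 and tw(G) ≤ 2. On the other hand G contains the 3-clique {1, 3, 8}. A clique must lie in a single bag of any decomposition, so no decomposition can have width below 2. The upper and lower bounds meet at 2, so that is the treewidth.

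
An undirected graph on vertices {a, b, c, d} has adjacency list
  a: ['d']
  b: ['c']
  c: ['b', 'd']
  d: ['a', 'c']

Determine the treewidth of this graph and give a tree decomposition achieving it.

The largest bag has 2 vertices, giving width 1; this decomposition certifies tw(G) ≤ 1. G has an edge, so its treewidth is at least 1. The upper and lower bounds meet at 1, so that is the treewidth.

Treewidth 1.
One such decomposition:
Bags: B1 = {b, c}  B2 = {c, d}  B3 = {a, d}
Tree: B1–B2, B2–B3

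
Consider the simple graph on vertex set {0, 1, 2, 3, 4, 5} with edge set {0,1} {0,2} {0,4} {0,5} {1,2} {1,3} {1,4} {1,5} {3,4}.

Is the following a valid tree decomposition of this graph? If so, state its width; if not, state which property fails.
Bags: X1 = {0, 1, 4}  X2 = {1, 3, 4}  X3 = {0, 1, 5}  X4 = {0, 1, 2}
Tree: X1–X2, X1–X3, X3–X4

Vertex coverage: the bags together contain {0, 1, 2, 3, 4, 5}, the full vertex set. Edge coverage: each edge of G has both endpoints in at least one bag. Running intersection: for every vertex, the bags containing it form a connected subtree. All three properties hold, so this is a valid tree decomposition of width max|bag| − 1 = 2, and hence tw(G) ≤ 2.

Yes; width 2.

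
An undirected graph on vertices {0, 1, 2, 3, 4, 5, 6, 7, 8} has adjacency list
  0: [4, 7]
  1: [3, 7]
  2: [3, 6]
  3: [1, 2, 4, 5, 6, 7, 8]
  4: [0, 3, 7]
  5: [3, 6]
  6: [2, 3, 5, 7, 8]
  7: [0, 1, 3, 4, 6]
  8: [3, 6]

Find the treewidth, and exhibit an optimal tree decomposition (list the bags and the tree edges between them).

Every bag has size at most 3, so the width is 3 − 1 = 2 and tw(G) ≤ 2. Conversely, {0, 4, 7} is a clique of size 3, and the vertices of any clique must share a bag in every tree decomposition; so some bag has ≥ 3 vertices and tw(G) ≥ 2. Hence tw(G) = 2 exactly.

Treewidth 2.
One such decomposition:
Bags: B1 = {3, 4, 7}  B2 = {1, 3, 7}  B3 = {0, 4, 7}  B4 = {3, 6, 7}  B5 = {3, 5, 6}  B6 = {3, 6, 8}  B7 = {2, 3, 6}
Tree: B1–B2, B1–B3, B1–B4, B4–B5, B5–B6, B4–B7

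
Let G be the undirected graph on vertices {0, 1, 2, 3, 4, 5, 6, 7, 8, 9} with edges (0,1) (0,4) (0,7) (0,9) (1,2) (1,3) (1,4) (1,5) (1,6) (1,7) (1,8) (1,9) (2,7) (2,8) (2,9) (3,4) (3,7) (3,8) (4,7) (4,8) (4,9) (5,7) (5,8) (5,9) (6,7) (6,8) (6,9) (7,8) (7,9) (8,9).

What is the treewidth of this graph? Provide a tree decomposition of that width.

Treewidth 4.
Bags: B1 = {1, 2, 7, 8, 9}  B2 = {1, 5, 7, 8, 9}  B3 = {1, 4, 7, 8, 9}  B4 = {1, 6, 7, 8, 9}  B5 = {1, 3, 4, 7, 8}  B6 = {0, 1, 4, 7, 9}
Tree: B1–B2, B1–B3, B2–B4, B3–B5, B3–B6

Every bag has size at most 5, so the width is 5 − 1 = 4 and tw(G) ≤ 4. On the other hand G contains the 5-clique {0, 1, 4, 7, 9}. A clique must lie in a single bag of any decomposition, so no decomposition can have width below 4. Hence tw(G) = 4 exactly.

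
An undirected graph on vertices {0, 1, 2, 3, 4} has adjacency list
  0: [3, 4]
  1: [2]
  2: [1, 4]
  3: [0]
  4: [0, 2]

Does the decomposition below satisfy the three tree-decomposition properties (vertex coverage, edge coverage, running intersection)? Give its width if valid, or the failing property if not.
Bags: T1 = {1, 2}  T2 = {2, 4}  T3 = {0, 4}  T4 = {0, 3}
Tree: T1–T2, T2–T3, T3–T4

Every vertex of G appears in some bag (union = {0, 1, 2, 3, 4}); every edge is covered by a bag; and for each vertex v the set of bags containing v is connected in the bag tree. The decomposition is therefore valid. The largest bag has 2 vertices, so the width is 1.

Yes; width 1.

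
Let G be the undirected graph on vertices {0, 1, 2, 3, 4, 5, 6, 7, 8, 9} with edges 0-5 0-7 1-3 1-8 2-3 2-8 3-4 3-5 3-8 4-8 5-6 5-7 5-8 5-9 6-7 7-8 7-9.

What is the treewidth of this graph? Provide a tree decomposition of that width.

Each bag holds 3 vertices, so the decomposition has width 2, which upper-bounds the treewidth. Conversely, {1, 3, 8} is a clique of size 3, and the vertices of any clique must share a bag in every tree decomposition; so some bag has ≥ 3 vertices and tw(G) ≥ 2. Therefore the treewidth is 2.

Treewidth 2.
One such decomposition:
Bags: B1 = {5, 7, 8}  B2 = {5, 7, 9}  B3 = {3, 5, 8}  B4 = {0, 5, 7}  B5 = {1, 3, 8}  B6 = {3, 4, 8}  B7 = {2, 3, 8}  B8 = {5, 6, 7}
Tree: B1–B2, B1–B3, B2–B4, B3–B5, B5–B6, B3–B7, B4–B8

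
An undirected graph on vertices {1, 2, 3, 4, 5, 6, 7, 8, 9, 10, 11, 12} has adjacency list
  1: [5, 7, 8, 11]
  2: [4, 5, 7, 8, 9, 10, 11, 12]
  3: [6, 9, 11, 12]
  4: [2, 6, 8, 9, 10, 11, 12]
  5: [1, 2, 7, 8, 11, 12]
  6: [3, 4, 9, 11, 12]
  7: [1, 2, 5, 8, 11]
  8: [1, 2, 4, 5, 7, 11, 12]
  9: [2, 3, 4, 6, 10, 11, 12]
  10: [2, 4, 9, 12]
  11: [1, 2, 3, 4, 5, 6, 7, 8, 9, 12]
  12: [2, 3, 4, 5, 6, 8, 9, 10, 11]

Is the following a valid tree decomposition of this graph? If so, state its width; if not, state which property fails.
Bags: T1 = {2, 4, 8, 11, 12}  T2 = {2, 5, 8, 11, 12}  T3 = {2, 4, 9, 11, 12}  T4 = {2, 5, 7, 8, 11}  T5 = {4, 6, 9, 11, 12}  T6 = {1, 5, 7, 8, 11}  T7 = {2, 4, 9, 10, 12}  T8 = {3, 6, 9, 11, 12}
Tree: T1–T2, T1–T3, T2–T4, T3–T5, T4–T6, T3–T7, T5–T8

Vertex coverage: the bags together contain {1, 2, 3, 4, 5, 6, 7, 8, 9, 10, 11, 12}, the full vertex set. Edge coverage: each edge of G has both endpoints in at least one bag. Running intersection: for every vertex, the bags containing it form a connected subtree. All three properties hold, so this is a valid tree decomposition of width max|bag| − 1 = 4, and hence tw(G) ≤ 4.

Yes; width 4.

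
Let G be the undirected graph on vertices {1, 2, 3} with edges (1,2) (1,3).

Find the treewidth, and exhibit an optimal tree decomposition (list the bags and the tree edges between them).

Every bag has size at most 2, so the width is 2 − 1 = 1 and tw(G) ≤ 1. Since G has at least one edge (e.g. 3–1), it is not an edgeless graph, so tw(G) ≥ 1. Hence tw(G) = 1 exactly.

Treewidth 1.
Bags: B1 = {1, 3}  B2 = {1, 2}
Tree: B1–B2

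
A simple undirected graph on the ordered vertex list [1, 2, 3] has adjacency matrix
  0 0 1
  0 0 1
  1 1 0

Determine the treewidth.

A width-1 tree decomposition is:
Bags: B1 = {2, 3}  B2 = {1, 3}
Tree: B1–B2
Each bag holds 2 vertices, so the decomposition has width 1, which upper-bounds the treewidth. G has an edge, so its treewidth is at least 1. Combining the bounds, tw(G) = 1.

1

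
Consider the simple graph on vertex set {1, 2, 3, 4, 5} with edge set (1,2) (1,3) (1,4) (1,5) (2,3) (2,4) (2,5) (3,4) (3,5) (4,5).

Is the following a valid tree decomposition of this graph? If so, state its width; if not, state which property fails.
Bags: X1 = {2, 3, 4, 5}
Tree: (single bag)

A tree decomposition must satisfy three properties: every vertex lies in some bag; for every edge, both endpoints lie together in some bag; and for every vertex, the bags containing it form a connected subtree. Here vertex 1 appears in no bag, so the decomposition is invalid.

No — vertex 1 appears in no bag.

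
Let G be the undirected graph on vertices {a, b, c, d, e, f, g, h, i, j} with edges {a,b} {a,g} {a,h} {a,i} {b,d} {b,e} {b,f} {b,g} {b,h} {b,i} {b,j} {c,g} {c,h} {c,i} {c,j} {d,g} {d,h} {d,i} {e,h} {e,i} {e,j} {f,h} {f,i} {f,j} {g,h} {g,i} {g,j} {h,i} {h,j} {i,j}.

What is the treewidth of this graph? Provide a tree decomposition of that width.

Each bag holds 5 vertices, so the decomposition has width 4, which upper-bounds the treewidth. For the lower bound, the 5 vertices {c, g, h, i, j} are pairwise adjacent, and any tree decomposition puts a clique entirely inside one bag — forcing width ≥ 4. Therefore the treewidth is 4.

Treewidth 4.
One such decomposition:
Bags: B1 = {b, g, h, i, j}  B2 = {c, g, h, i, j}  B3 = {b, e, h, i, j}  B4 = {a, b, g, h, i}  B5 = {b, f, h, i, j}  B6 = {b, d, g, h, i}
Tree: B1–B2, B1–B3, B1–B4, B1–B5, B1–B6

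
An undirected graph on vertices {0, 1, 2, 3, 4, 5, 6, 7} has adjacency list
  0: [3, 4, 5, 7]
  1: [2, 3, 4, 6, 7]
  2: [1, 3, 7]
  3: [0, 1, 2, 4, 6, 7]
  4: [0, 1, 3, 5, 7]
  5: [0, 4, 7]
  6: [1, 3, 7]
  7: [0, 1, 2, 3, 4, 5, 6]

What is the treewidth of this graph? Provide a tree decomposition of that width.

Treewidth 3.
One such decomposition:
Bags: B1 = {1, 3, 4, 7}  B2 = {1, 3, 6, 7}  B3 = {0, 3, 4, 7}  B4 = {0, 4, 5, 7}  B5 = {1, 2, 3, 7}
Tree: B1–B2, B1–B3, B3–B4, B2–B5

Every bag has size at most 4, so the width is 4 − 1 = 3 and tw(G) ≤ 3. Conversely, {0, 3, 4, 7} is a clique of size 4, and the vertices of any clique must share a bag in every tree decomposition; so some bag has ≥ 4 vertices and tw(G) ≥ 3. Combining the bounds, tw(G) = 3.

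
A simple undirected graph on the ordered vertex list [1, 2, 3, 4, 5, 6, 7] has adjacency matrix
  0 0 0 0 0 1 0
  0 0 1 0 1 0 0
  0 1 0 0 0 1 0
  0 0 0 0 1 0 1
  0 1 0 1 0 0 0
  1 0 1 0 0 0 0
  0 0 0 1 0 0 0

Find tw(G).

A width-1 tree decomposition is:
Bags: B1 = {4, 7}  B2 = {4, 5}  B3 = {2, 5}  B4 = {2, 3}  B5 = {3, 6}  B6 = {1, 6}
Tree: B1–B2, B2–B3, B3–B4, B4–B5, B5–B6
The largest bag has 2 vertices, giving width 1; this decomposition certifies tw(G) ≤ 1. Any graph with an edge has treewidth ≥ 1, and G has the edge 7–4. Hence tw(G) = 1 exactly.

1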